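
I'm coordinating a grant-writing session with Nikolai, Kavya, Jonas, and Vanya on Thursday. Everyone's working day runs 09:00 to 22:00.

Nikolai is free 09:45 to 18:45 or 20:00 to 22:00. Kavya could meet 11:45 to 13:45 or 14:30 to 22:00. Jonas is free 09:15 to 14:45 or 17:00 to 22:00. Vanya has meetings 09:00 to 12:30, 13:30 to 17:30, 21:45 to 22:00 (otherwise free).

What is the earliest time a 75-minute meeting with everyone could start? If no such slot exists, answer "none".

17:30

Nikolai free: 09:45-18:45, 20:00-22:00.
Kavya free: 11:45-13:45, 14:30-22:00.
Jonas free: 09:15-14:45, 17:00-22:00.
Vanya free: 12:30-13:30, 17:30-21:45 (invert busy blocks within the working day).
Nikolai ∩ Kavya: 11:45-13:45, 14:30-18:45, 20:00-22:00.
Nikolai ∩ Kavya ∩ Jonas: 11:45-13:45, 14:30-14:45, 17:00-18:45, 20:00-22:00.
Nikolai ∩ Kavya ∩ Jonas ∩ Vanya: 12:30-13:30, 17:30-18:45, 20:00-21:45.
The first common window of at least 75 minutes is 17:30-18:45, so the earliest start is 17:30.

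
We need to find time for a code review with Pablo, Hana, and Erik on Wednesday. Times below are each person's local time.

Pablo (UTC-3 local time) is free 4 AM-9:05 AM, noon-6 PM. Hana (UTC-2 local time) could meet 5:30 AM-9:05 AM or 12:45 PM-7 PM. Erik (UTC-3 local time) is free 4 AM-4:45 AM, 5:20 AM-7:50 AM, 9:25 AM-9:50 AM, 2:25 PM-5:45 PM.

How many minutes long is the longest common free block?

200

Pablo in UTC: 07:00-12:05, 15:00-21:00 (add 3h to convert from UTC-3).
Hana in UTC: 07:30-11:05, 14:45-21:00 (add 2h to convert from UTC-2).
Erik in UTC: 07:00-07:45, 08:20-10:50, 12:25-12:50, 17:25-20:45 (add 3h to convert from UTC-3).
Pablo ∩ Hana: 07:30-11:05, 15:00-21:00.
Pablo ∩ Hana ∩ Erik: 07:30-07:45, 08:20-10:50, 17:25-20:45.
The longest is 17:25-20:45 at 200 minutes.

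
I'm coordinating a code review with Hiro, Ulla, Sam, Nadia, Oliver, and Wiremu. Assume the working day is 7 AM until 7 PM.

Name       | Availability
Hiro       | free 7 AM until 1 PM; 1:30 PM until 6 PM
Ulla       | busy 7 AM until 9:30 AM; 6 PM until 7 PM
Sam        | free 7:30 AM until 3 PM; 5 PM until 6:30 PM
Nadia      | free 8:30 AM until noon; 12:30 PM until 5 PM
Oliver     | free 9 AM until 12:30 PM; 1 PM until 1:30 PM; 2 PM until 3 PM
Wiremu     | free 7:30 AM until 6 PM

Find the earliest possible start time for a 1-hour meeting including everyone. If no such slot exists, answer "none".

Hiro free: 07:00-13:00, 13:30-18:00.
Ulla free: 09:30-18:00 (invert busy blocks within the working day).
Sam free: 07:30-15:00, 17:00-18:30.
Nadia free: 08:30-12:00, 12:30-17:00.
Oliver free: 09:00-12:30, 13:00-13:30, 14:00-15:00.
Wiremu free: 07:30-18:00.
Hiro ∩ Ulla: 09:30-13:00, 13:30-18:00.
Hiro ∩ Ulla ∩ Sam: 09:30-13:00, 13:30-15:00, 17:00-18:00.
Hiro ∩ Ulla ∩ Sam ∩ Nadia: 09:30-12:00, 12:30-13:00, 13:30-15:00.
Hiro ∩ Ulla ∩ Sam ∩ Nadia ∩ Oliver: 09:30-12:00, 14:00-15:00.
Hiro ∩ Ulla ∩ Sam ∩ Nadia ∩ Oliver ∩ Wiremu: 09:30-12:00, 14:00-15:00.
The first common window of at least 60 minutes is 09:30-12:00, so the earliest start is 09:30.

09:30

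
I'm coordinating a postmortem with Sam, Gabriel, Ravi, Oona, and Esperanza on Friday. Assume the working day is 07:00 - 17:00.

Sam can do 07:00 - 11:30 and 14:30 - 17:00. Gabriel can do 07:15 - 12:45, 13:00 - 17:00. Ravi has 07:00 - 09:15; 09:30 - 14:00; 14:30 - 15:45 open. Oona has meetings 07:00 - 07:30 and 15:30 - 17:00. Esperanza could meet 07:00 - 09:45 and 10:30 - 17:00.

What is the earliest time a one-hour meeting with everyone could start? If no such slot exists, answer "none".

Sam free: 07:00-11:30, 14:30-17:00.
Gabriel free: 07:15-12:45, 13:00-17:00.
Ravi free: 07:00-09:15, 09:30-14:00, 14:30-15:45.
Oona free: 07:30-15:30 (invert busy blocks within the working day).
Esperanza free: 07:00-09:45, 10:30-17:00.
Sam ∩ Gabriel: 07:15-11:30, 14:30-17:00.
Sam ∩ Gabriel ∩ Ravi: 07:15-09:15, 09:30-11:30, 14:30-15:45.
Sam ∩ Gabriel ∩ Ravi ∩ Oona: 07:30-09:15, 09:30-11:30, 14:30-15:30.
Sam ∩ Gabriel ∩ Ravi ∩ Oona ∩ Esperanza: 07:30-09:15, 09:30-09:45, 10:30-11:30, 14:30-15:30.
So the common availability across everyone is 07:30-09:15, 09:30-09:45, 10:30-11:30, 14:30-15:30.
The first common window of at least 60 minutes is 07:30-09:15, so the earliest start is 07:30.

07:30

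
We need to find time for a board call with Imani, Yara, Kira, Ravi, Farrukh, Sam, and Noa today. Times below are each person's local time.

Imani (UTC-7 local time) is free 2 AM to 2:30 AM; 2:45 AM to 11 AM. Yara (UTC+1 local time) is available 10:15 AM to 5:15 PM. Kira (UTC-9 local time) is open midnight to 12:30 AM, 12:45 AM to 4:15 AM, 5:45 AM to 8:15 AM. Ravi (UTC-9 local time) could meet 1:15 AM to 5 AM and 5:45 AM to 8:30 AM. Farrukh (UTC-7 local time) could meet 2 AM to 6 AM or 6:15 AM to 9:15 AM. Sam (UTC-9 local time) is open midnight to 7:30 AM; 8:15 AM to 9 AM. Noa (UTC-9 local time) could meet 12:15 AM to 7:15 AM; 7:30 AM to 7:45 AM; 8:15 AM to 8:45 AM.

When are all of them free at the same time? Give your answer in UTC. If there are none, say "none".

10:15-13:00, 14:45-16:15

Imani in UTC: 09:00-09:30, 09:45-18:00 (add 7h to convert from UTC-7).
Yara in UTC: 09:15-16:15 (subtract 1h to convert from UTC+1).
Kira in UTC: 09:00-09:30, 09:45-13:15, 14:45-17:15 (add 9h to convert from UTC-9).
Ravi in UTC: 10:15-14:00, 14:45-17:30 (add 9h to convert from UTC-9).
Farrukh in UTC: 09:00-13:00, 13:15-16:15 (add 7h to convert from UTC-7).
Sam in UTC: 09:00-16:30, 17:15-18:00 (add 9h to convert from UTC-9).
Noa in UTC: 09:15-16:15, 16:30-16:45, 17:15-17:45 (add 9h to convert from UTC-9).
Imani ∩ Yara: 09:15-09:30, 09:45-16:15.
Imani ∩ Yara ∩ Kira: 09:15-09:30, 09:45-13:15, 14:45-16:15.
Imani ∩ Yara ∩ Kira ∩ Ravi: 10:15-13:15, 14:45-16:15.
Imani ∩ Yara ∩ Kira ∩ Ravi ∩ Farrukh: 10:15-13:00, 14:45-16:15.
Imani ∩ Yara ∩ Kira ∩ Ravi ∩ Farrukh ∩ Sam: 10:15-13:00, 14:45-16:15.
Imani ∩ Yara ∩ Kira ∩ Ravi ∩ Farrukh ∩ Sam ∩ Noa: 10:15-13:00, 14:45-16:15.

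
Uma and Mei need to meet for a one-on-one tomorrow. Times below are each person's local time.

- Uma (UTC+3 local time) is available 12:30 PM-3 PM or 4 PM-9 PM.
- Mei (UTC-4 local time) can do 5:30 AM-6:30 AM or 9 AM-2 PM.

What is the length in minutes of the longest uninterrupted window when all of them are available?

300

Uma in UTC: 09:30-12:00, 13:00-18:00 (subtract 3h to convert from UTC+3).
Mei in UTC: 09:30-10:30, 13:00-18:00 (add 4h to convert from UTC-4).
Uma ∩ Mei: 09:30-10:30, 13:00-18:00.
The longest is 13:00-18:00 at 300 minutes.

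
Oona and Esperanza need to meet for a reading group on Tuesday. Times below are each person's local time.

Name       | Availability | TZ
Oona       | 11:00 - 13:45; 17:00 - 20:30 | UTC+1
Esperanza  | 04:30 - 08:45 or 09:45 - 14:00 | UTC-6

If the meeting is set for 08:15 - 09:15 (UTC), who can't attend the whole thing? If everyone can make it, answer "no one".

Oona in UTC: 10:00-12:45, 16:00-19:30 (subtract 1h to convert from UTC+1).
Esperanza in UTC: 10:30-14:45, 15:45-20:00 (add 6h to convert from UTC-6).
Oona: not fully free for 08:15-09:15. Esperanza: not fully free for 08:15-09:15.

Esperanza, Oona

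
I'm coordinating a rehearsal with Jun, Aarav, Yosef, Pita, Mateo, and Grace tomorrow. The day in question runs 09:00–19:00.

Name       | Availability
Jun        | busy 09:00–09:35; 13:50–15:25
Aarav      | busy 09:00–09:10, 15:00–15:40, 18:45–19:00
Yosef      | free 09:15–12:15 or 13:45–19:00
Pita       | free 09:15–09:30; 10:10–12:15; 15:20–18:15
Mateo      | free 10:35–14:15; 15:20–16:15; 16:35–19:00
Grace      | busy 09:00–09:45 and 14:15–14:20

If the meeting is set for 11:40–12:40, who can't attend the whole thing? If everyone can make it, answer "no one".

Jun free: 09:35-13:50, 15:25-19:00 (invert busy blocks within the working day).
Aarav free: 09:10-15:00, 15:40-18:45 (invert busy blocks within the working day).
Yosef free: 09:15-12:15, 13:45-19:00.
Pita free: 09:15-09:30, 10:10-12:15, 15:20-18:15.
Mateo free: 10:35-14:15, 15:20-16:15, 16:35-19:00.
Grace free: 09:45-14:15, 14:20-19:00 (invert busy blocks within the working day).
Jun: free for 11:40-12:40. Aarav: free for 11:40-12:40. Yosef: not fully free for 11:40-12:40. Pita: not fully free for 11:40-12:40. Mateo: free for 11:40-12:40. Grace: free for 11:40-12:40.

Pita, Yosef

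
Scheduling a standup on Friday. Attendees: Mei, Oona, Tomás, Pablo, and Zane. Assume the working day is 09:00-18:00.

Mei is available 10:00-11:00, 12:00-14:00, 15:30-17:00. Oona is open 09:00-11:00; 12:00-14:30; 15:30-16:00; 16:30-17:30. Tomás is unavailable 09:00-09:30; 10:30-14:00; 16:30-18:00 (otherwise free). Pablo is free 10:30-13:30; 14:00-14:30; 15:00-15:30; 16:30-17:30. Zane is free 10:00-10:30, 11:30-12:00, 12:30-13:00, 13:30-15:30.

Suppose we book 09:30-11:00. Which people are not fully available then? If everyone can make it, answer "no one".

Mei, Pablo, Tomás, Zane

Mei free: 10:00-11:00, 12:00-14:00, 15:30-17:00.
Oona free: 09:00-11:00, 12:00-14:30, 15:30-16:00, 16:30-17:30.
Tomás free: 09:30-10:30, 14:00-16:30 (invert busy blocks within the working day).
Pablo free: 10:30-13:30, 14:00-14:30, 15:00-15:30, 16:30-17:30.
Zane free: 10:00-10:30, 11:30-12:00, 12:30-13:00, 13:30-15:30.
Mei: not fully free for 09:30-11:00. Oona: free for 09:30-11:00. Tomás: not fully free for 09:30-11:00. Pablo: not fully free for 09:30-11:00. Zane: not fully free for 09:30-11:00.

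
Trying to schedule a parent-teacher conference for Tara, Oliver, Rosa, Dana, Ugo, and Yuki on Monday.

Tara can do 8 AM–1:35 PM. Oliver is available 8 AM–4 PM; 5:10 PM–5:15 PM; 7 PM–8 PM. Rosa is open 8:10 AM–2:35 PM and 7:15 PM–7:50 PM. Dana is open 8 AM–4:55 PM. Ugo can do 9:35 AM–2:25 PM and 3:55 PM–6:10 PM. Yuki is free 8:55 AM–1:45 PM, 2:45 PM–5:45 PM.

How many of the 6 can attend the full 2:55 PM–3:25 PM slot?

Oliver, Dana, and Yuki can make the full 14:55-15:25 slot — that's 3.

3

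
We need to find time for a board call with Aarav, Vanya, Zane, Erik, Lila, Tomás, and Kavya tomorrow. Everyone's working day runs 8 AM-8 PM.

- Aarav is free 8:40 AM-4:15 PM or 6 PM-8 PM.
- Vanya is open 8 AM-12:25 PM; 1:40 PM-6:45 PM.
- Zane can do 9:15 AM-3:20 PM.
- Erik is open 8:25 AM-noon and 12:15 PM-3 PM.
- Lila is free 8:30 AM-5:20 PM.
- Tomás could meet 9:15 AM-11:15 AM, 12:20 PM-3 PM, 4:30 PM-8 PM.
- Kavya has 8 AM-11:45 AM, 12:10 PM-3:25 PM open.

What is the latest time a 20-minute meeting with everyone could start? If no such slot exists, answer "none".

Aarav ∩ Vanya: 08:40-12:25, 13:40-16:15, 18:00-18:45.
Aarav ∩ Vanya ∩ Zane: 09:15-12:25, 13:40-15:20.
Aarav ∩ Vanya ∩ Zane ∩ Erik: 09:15-12:00, 12:15-12:25, 13:40-15:00.
Aarav ∩ Vanya ∩ Zane ∩ Erik ∩ Lila: 09:15-12:00, 12:15-12:25, 13:40-15:00.
Aarav ∩ Vanya ∩ Zane ∩ Erik ∩ Lila ∩ Tomás: 09:15-11:15, 12:20-12:25, 13:40-15:00.
Aarav ∩ Vanya ∩ Zane ∩ Erik ∩ Lila ∩ Tomás ∩ Kavya: 09:15-11:15, 12:20-12:25, 13:40-15:00.
The last common window of at least 20 minutes is 13:40-15:00; a 20-minute meeting can start as late as 14:40 and still end by 15:00.

14:40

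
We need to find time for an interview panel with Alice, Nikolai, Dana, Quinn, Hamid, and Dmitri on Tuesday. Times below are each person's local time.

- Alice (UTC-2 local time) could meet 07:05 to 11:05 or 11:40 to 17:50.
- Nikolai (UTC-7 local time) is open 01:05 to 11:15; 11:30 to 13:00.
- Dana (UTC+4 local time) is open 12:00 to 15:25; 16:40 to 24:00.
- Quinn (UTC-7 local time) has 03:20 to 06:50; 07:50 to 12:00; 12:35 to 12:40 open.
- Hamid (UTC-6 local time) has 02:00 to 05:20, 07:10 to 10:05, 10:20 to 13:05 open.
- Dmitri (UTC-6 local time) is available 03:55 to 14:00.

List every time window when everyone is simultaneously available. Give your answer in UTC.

10:20-11:20, 13:40-13:50, 14:50-16:05, 16:20-18:15, 18:30-19:00

Alice in UTC: 09:05-13:05, 13:40-19:50 (add 2h to convert from UTC-2).
Nikolai in UTC: 08:05-18:15, 18:30-20:00 (add 7h to convert from UTC-7).
Dana in UTC: 08:00-11:25, 12:40-20:00 (subtract 4h to convert from UTC+4).
Quinn in UTC: 10:20-13:50, 14:50-19:00, 19:35-19:40 (add 7h to convert from UTC-7).
Hamid in UTC: 08:00-11:20, 13:10-16:05, 16:20-19:05 (add 6h to convert from UTC-6).
Dmitri in UTC: 09:55-20:00 (add 6h to convert from UTC-6).
Alice ∩ Nikolai: 09:05-13:05, 13:40-18:15, 18:30-19:50.
Alice ∩ Nikolai ∩ Dana: 09:05-11:25, 12:40-13:05, 13:40-18:15, 18:30-19:50.
Alice ∩ Nikolai ∩ Dana ∩ Quinn: 10:20-11:25, 12:40-13:05, 13:40-13:50, 14:50-18:15, 18:30-19:00, 19:35-19:40.
Alice ∩ Nikolai ∩ Dana ∩ Quinn ∩ Hamid: 10:20-11:20, 13:40-13:50, 14:50-16:05, 16:20-18:15, 18:30-19:00.
Alice ∩ Nikolai ∩ Dana ∩ Quinn ∩ Hamid ∩ Dmitri: 10:20-11:20, 13:40-13:50, 14:50-16:05, 16:20-18:15, 18:30-19:00.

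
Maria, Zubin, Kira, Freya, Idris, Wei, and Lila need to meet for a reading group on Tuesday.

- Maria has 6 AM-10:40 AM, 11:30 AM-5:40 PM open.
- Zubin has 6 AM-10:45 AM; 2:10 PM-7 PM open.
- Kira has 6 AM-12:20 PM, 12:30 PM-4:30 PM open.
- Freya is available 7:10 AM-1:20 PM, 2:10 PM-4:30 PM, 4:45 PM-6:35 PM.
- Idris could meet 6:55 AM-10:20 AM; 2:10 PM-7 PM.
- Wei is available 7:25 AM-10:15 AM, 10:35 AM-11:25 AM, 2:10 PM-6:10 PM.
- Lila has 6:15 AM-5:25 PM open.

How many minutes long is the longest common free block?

Maria ∩ Zubin: 06:00-10:40, 14:10-17:40.
Maria ∩ Zubin ∩ Kira: 06:00-10:40, 14:10-16:30.
Maria ∩ Zubin ∩ Kira ∩ Freya: 07:10-10:40, 14:10-16:30.
Maria ∩ Zubin ∩ Kira ∩ Freya ∩ Idris: 07:10-10:20, 14:10-16:30.
Maria ∩ Zubin ∩ Kira ∩ Freya ∩ Idris ∩ Wei: 07:25-10:15, 14:10-16:30.
Maria ∩ Zubin ∩ Kira ∩ Freya ∩ Idris ∩ Wei ∩ Lila: 07:25-10:15, 14:10-16:30.
The longest is 07:25-10:15 at 170 minutes.

170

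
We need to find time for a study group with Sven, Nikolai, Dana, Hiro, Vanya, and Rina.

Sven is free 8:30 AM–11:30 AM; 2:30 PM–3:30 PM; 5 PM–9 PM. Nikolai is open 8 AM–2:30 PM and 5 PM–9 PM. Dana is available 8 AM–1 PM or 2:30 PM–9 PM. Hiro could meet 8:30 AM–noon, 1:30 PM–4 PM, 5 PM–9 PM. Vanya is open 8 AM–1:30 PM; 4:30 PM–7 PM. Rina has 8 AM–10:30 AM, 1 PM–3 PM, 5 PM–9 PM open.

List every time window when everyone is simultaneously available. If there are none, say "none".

08:30-10:30, 17:00-19:00

Sven ∩ Nikolai: 08:30-11:30, 17:00-21:00.
Sven ∩ Nikolai ∩ Dana: 08:30-11:30, 17:00-21:00.
Sven ∩ Nikolai ∩ Dana ∩ Hiro: 08:30-11:30, 17:00-21:00.
Sven ∩ Nikolai ∩ Dana ∩ Hiro ∩ Vanya: 08:30-11:30, 17:00-19:00.
Sven ∩ Nikolai ∩ Dana ∩ Hiro ∩ Vanya ∩ Rina: 08:30-10:30, 17:00-19:00.
So the common availability across everyone is 08:30-10:30, 17:00-19:00.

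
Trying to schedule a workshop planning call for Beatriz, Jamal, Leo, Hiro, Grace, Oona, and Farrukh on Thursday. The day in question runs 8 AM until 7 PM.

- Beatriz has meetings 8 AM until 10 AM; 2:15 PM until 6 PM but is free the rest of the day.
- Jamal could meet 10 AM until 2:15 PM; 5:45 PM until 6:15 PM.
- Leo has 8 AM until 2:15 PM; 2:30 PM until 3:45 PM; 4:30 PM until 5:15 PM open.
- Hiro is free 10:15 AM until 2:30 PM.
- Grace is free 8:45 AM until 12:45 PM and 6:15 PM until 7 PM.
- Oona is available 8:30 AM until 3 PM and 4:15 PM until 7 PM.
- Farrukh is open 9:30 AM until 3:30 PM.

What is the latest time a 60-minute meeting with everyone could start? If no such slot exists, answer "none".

11:45

Beatriz free: 10:00-14:15, 18:00-19:00 (invert busy blocks within the working day).
Jamal free: 10:00-14:15, 17:45-18:15.
Leo free: 08:00-14:15, 14:30-15:45, 16:30-17:15.
Hiro free: 10:15-14:30.
Grace free: 08:45-12:45, 18:15-19:00.
Oona free: 08:30-15:00, 16:15-19:00.
Farrukh free: 09:30-15:30.
Beatriz ∩ Jamal: 10:00-14:15, 18:00-18:15.
Beatriz ∩ Jamal ∩ Leo: 10:00-14:15.
Beatriz ∩ Jamal ∩ Leo ∩ Hiro: 10:15-14:15.
Beatriz ∩ Jamal ∩ Leo ∩ Hiro ∩ Grace: 10:15-12:45.
Beatriz ∩ Jamal ∩ Leo ∩ Hiro ∩ Grace ∩ Oona: 10:15-12:45.
Beatriz ∩ Jamal ∩ Leo ∩ Hiro ∩ Grace ∩ Oona ∩ Farrukh: 10:15-12:45.
The last common window of at least 60 minutes is 10:15-12:45; a 60-minute meeting can start as late as 11:45 and still end by 12:45.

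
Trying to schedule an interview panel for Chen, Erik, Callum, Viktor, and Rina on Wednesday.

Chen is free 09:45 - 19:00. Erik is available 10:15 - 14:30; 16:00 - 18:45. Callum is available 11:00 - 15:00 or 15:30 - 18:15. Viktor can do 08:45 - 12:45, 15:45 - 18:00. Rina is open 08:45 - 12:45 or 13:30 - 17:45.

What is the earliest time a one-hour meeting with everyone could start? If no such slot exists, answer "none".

Chen ∩ Erik: 10:15-14:30, 16:00-18:45.
Chen ∩ Erik ∩ Callum: 11:00-14:30, 16:00-18:15.
Chen ∩ Erik ∩ Callum ∩ Viktor: 11:00-12:45, 16:00-18:00.
Chen ∩ Erik ∩ Callum ∩ Viktor ∩ Rina: 11:00-12:45, 16:00-17:45.
The first common window of at least 60 minutes is 11:00-12:45, so the earliest start is 11:00.

11:00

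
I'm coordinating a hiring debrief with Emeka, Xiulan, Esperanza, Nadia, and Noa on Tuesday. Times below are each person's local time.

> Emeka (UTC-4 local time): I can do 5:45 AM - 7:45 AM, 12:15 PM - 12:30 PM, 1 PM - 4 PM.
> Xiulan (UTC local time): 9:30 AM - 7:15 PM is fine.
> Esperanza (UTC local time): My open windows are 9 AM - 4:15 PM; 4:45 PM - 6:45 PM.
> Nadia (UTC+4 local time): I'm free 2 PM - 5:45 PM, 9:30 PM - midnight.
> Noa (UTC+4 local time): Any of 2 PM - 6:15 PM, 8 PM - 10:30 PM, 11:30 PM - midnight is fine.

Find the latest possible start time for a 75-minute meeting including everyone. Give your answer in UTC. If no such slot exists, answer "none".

Emeka in UTC: 09:45-11:45, 16:15-16:30, 17:00-20:00 (add 4h to convert from UTC-4).
Xiulan in UTC: 09:30-19:15.
Esperanza in UTC: 09:00-16:15, 16:45-18:45.
Nadia in UTC: 10:00-13:45, 17:30-20:00 (subtract 4h to convert from UTC+4).
Noa in UTC: 10:00-14:15, 16:00-18:30, 19:30-20:00 (subtract 4h to convert from UTC+4).
Emeka ∩ Xiulan: 09:45-11:45, 16:15-16:30, 17:00-19:15.
Emeka ∩ Xiulan ∩ Esperanza: 09:45-11:45, 17:00-18:45.
Emeka ∩ Xiulan ∩ Esperanza ∩ Nadia: 10:00-11:45, 17:30-18:45.
Emeka ∩ Xiulan ∩ Esperanza ∩ Nadia ∩ Noa: 10:00-11:45, 17:30-18:30.
So the common availability across everyone is 10:00-11:45, 17:30-18:30.
The last common window of at least 75 minutes is 10:00-11:45; a 75-minute meeting can start as late as 10:30 and still end by 11:45.

10:30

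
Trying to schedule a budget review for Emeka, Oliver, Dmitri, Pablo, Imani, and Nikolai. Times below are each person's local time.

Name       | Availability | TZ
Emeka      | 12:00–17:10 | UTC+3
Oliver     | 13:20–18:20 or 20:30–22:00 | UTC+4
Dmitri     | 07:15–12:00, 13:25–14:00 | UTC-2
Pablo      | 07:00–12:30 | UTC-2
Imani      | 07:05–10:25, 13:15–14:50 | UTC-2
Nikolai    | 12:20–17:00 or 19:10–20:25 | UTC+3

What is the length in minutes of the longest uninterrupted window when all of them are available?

185

Emeka in UTC: 09:00-14:10 (subtract 3h to convert from UTC+3).
Oliver in UTC: 09:20-14:20, 16:30-18:00 (subtract 4h to convert from UTC+4).
Dmitri in UTC: 09:15-14:00, 15:25-16:00 (add 2h to convert from UTC-2).
Pablo in UTC: 09:00-14:30 (add 2h to convert from UTC-2).
Imani in UTC: 09:05-12:25, 15:15-16:50 (add 2h to convert from UTC-2).
Nikolai in UTC: 09:20-14:00, 16:10-17:25 (subtract 3h to convert from UTC+3).
Emeka ∩ Oliver: 09:20-14:10.
Emeka ∩ Oliver ∩ Dmitri: 09:20-14:00.
Emeka ∩ Oliver ∩ Dmitri ∩ Pablo: 09:20-14:00.
Emeka ∩ Oliver ∩ Dmitri ∩ Pablo ∩ Imani: 09:20-12:25.
Emeka ∩ Oliver ∩ Dmitri ∩ Pablo ∩ Imani ∩ Nikolai: 09:20-12:25.
The longest is 09:20-12:25 at 185 minutes.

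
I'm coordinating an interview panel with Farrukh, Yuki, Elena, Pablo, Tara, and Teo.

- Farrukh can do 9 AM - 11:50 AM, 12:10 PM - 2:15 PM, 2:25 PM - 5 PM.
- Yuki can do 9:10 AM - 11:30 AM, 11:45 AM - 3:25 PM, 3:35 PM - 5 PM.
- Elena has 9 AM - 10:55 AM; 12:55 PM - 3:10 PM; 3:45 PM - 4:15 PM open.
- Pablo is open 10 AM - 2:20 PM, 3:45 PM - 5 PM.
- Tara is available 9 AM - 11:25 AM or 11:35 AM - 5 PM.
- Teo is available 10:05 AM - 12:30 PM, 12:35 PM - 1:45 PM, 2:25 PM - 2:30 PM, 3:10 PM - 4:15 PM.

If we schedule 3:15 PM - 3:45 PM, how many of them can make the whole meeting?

3

Farrukh, Tara, and Teo can make the full 15:15-15:45 slot — that's 3.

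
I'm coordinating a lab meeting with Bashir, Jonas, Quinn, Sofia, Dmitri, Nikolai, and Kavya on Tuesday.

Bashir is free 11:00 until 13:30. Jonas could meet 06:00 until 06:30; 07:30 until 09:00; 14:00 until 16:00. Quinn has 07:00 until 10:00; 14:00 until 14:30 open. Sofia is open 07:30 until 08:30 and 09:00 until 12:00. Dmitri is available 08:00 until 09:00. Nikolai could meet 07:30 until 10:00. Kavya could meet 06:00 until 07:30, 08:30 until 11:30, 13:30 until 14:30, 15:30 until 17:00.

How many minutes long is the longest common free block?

0

Bashir ∩ Jonas: ∅.
Bashir ∩ Jonas ∩ Quinn: ∅.
Bashir ∩ Jonas ∩ Quinn ∩ Sofia: ∅.
Bashir ∩ Jonas ∩ Quinn ∩ Sofia ∩ Dmitri: ∅.
Bashir ∩ Jonas ∩ Quinn ∩ Sofia ∩ Dmitri ∩ Nikolai: ∅.
Bashir ∩ Jonas ∩ Quinn ∩ Sofia ∩ Dmitri ∩ Nikolai ∩ Kavya: ∅.
There is no time when everyone is free.
No common window exists, so the longest block is 0 minutes.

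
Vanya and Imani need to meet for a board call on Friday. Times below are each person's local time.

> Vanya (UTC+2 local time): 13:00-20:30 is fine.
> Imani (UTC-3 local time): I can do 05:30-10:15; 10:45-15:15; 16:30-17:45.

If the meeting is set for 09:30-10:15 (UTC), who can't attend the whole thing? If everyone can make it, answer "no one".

Vanya

Vanya in UTC: 11:00-18:30 (subtract 2h to convert from UTC+2).
Imani in UTC: 08:30-13:15, 13:45-18:15, 19:30-20:45 (add 3h to convert from UTC-3).
Vanya: not fully free for 09:30-10:15. Imani: free for 09:30-10:15.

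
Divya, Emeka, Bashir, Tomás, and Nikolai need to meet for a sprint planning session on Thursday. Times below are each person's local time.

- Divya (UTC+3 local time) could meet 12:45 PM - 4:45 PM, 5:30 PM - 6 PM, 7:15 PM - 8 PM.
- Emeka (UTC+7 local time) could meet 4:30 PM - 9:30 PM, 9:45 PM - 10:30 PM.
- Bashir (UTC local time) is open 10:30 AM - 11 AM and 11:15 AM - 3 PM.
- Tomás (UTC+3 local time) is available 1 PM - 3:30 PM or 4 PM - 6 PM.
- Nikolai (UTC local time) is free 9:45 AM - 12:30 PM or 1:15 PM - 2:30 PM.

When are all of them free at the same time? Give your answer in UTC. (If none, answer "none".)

10:30-11:00, 11:15-12:30, 13:15-13:45

Divya in UTC: 09:45-13:45, 14:30-15:00, 16:15-17:00 (subtract 3h to convert from UTC+3).
Emeka in UTC: 09:30-14:30, 14:45-15:30 (subtract 7h to convert from UTC+7).
Bashir in UTC: 10:30-11:00, 11:15-15:00.
Tomás in UTC: 10:00-12:30, 13:00-15:00 (subtract 3h to convert from UTC+3).
Nikolai in UTC: 09:45-12:30, 13:15-14:30.
Divya ∩ Emeka: 09:45-13:45, 14:45-15:00.
Divya ∩ Emeka ∩ Bashir: 10:30-11:00, 11:15-13:45, 14:45-15:00.
Divya ∩ Emeka ∩ Bashir ∩ Tomás: 10:30-11:00, 11:15-12:30, 13:00-13:45, 14:45-15:00.
Divya ∩ Emeka ∩ Bashir ∩ Tomás ∩ Nikolai: 10:30-11:00, 11:15-12:30, 13:15-13:45.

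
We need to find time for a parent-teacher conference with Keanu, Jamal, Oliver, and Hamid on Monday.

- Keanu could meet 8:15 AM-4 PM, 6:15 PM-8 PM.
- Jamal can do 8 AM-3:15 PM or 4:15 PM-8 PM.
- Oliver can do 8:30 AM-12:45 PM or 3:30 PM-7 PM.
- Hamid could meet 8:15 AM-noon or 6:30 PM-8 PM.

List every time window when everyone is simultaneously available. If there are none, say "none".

Keanu ∩ Jamal: 08:15-15:15, 18:15-20:00.
Keanu ∩ Jamal ∩ Oliver: 08:30-12:45, 18:15-19:00.
Keanu ∩ Jamal ∩ Oliver ∩ Hamid: 08:30-12:00, 18:30-19:00.
Those are the intersection windows.

08:30-12:00, 18:30-19:00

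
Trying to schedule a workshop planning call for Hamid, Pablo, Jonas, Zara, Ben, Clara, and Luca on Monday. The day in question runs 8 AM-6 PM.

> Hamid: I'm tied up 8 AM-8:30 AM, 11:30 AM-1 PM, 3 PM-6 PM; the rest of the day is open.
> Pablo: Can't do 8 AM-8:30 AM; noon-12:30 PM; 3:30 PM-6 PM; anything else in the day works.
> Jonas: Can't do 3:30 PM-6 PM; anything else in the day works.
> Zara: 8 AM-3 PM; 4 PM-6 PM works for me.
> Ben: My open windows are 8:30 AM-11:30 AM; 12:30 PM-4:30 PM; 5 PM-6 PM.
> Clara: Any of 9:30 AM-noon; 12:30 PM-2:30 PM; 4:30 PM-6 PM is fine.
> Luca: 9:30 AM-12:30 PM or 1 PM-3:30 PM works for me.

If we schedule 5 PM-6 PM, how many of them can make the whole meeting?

3

Hamid free: 08:30-11:30, 13:00-15:00 (invert busy blocks within the working day).
Pablo free: 08:30-12:00, 12:30-15:30 (invert busy blocks within the working day).
Jonas free: 08:00-15:30 (invert busy blocks within the working day).
Zara free: 08:00-15:00, 16:00-18:00.
Ben free: 08:30-11:30, 12:30-16:30, 17:00-18:00.
Clara free: 09:30-12:00, 12:30-14:30, 16:30-18:00.
Luca free: 09:30-12:30, 13:00-15:30.
Zara, Ben, and Clara can make the full 17:00-18:00 slot — that's 3.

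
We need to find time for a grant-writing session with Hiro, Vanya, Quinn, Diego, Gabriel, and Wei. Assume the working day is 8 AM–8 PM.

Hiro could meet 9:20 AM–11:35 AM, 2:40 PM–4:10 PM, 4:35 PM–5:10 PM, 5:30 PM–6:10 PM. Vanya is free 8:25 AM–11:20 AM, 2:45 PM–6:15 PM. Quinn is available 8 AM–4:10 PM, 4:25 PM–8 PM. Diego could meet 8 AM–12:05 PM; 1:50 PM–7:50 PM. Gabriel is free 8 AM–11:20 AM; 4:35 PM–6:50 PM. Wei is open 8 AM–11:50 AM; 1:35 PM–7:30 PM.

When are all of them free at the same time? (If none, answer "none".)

Hiro ∩ Vanya: 09:20-11:20, 14:45-16:10, 16:35-17:10, 17:30-18:10.
Hiro ∩ Vanya ∩ Quinn: 09:20-11:20, 14:45-16:10, 16:35-17:10, 17:30-18:10.
Hiro ∩ Vanya ∩ Quinn ∩ Diego: 09:20-11:20, 14:45-16:10, 16:35-17:10, 17:30-18:10.
Hiro ∩ Vanya ∩ Quinn ∩ Diego ∩ Gabriel: 09:20-11:20, 16:35-17:10, 17:30-18:10.
Hiro ∩ Vanya ∩ Quinn ∩ Diego ∩ Gabriel ∩ Wei: 09:20-11:20, 16:35-17:10, 17:30-18:10.
So the common availability across everyone is 09:20-11:20, 16:35-17:10, 17:30-18:10.

09:20-11:20, 16:35-17:10, 17:30-18:10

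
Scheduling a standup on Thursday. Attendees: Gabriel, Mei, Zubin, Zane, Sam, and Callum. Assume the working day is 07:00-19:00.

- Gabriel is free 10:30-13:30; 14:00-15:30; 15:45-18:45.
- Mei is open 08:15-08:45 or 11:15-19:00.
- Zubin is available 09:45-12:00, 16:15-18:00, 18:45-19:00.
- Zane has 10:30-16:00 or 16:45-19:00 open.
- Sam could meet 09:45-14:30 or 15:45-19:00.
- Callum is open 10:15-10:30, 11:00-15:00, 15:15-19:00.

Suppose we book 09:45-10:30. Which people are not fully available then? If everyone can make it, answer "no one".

Callum, Gabriel, Mei, Zane

Gabriel: not fully free for 09:45-10:30. Mei: not fully free for 09:45-10:30. Zubin: free for 09:45-10:30. Zane: not fully free for 09:45-10:30. Sam: free for 09:45-10:30. Callum: not fully free for 09:45-10:30.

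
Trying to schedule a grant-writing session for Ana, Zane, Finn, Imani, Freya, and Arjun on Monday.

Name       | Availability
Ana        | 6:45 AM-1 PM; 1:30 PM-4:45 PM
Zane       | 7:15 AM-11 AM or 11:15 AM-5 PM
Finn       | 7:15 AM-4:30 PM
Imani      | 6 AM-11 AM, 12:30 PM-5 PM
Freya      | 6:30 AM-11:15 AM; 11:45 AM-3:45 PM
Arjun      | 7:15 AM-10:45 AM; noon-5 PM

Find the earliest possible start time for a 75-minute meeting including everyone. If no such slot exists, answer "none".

Ana ∩ Zane: 07:15-11:00, 11:15-13:00, 13:30-16:45.
Ana ∩ Zane ∩ Finn: 07:15-11:00, 11:15-13:00, 13:30-16:30.
Ana ∩ Zane ∩ Finn ∩ Imani: 07:15-11:00, 12:30-13:00, 13:30-16:30.
Ana ∩ Zane ∩ Finn ∩ Imani ∩ Freya: 07:15-11:00, 12:30-13:00, 13:30-15:45.
Ana ∩ Zane ∩ Finn ∩ Imani ∩ Freya ∩ Arjun: 07:15-10:45, 12:30-13:00, 13:30-15:45.
Those are the intersection windows.
The first common window of at least 75 minutes is 07:15-10:45, so the earliest start is 07:15.

07:15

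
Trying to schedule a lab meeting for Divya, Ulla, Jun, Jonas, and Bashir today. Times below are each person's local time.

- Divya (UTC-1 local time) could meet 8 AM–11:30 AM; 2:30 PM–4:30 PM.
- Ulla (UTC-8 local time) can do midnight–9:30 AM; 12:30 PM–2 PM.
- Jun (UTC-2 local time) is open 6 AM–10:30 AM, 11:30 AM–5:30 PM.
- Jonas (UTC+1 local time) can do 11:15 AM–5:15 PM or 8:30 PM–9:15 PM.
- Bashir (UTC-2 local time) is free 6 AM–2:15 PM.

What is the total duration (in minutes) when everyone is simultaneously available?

180

Divya in UTC: 09:00-12:30, 15:30-17:30 (add 1h to convert from UTC-1).
Ulla in UTC: 08:00-17:30, 20:30-22:00 (add 8h to convert from UTC-8).
Jun in UTC: 08:00-12:30, 13:30-19:30 (add 2h to convert from UTC-2).
Jonas in UTC: 10:15-16:15, 19:30-20:15 (subtract 1h to convert from UTC+1).
Bashir in UTC: 08:00-16:15 (add 2h to convert from UTC-2).
Divya ∩ Ulla: 09:00-12:30, 15:30-17:30.
Divya ∩ Ulla ∩ Jun: 09:00-12:30, 15:30-17:30.
Divya ∩ Ulla ∩ Jun ∩ Jonas: 10:15-12:30, 15:30-16:15.
Divya ∩ Ulla ∩ Jun ∩ Jonas ∩ Bashir: 10:15-12:30, 15:30-16:15.
Summing the common windows: 135 + 45 = 180 minutes.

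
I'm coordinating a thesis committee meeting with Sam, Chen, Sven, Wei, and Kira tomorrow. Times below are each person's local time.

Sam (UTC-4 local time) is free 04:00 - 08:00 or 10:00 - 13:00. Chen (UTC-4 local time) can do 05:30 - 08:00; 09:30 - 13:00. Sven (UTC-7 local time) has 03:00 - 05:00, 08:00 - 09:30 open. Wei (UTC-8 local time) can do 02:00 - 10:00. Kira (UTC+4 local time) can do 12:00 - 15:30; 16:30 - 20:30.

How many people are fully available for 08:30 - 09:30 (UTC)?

2

Sam in UTC: 08:00-12:00, 14:00-17:00 (add 4h to convert from UTC-4).
Chen in UTC: 09:30-12:00, 13:30-17:00 (add 4h to convert from UTC-4).
Sven in UTC: 10:00-12:00, 15:00-16:30 (add 7h to convert from UTC-7).
Wei in UTC: 10:00-18:00 (add 8h to convert from UTC-8).
Kira in UTC: 08:00-11:30, 12:30-16:30 (subtract 4h to convert from UTC+4).
Sam and Kira can make the full 08:30-09:30 slot — that's 2.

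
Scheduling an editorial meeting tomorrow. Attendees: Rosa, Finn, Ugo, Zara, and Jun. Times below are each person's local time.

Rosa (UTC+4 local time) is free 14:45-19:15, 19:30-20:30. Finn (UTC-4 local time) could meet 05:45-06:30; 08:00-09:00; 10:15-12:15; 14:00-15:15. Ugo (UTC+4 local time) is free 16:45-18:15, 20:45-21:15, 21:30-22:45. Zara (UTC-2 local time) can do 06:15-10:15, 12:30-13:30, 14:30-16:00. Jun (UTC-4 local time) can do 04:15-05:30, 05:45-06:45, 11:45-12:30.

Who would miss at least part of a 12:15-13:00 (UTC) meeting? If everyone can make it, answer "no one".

Rosa in UTC: 10:45-15:15, 15:30-16:30 (subtract 4h to convert from UTC+4).
Finn in UTC: 09:45-10:30, 12:00-13:00, 14:15-16:15, 18:00-19:15 (add 4h to convert from UTC-4).
Ugo in UTC: 12:45-14:15, 16:45-17:15, 17:30-18:45 (subtract 4h to convert from UTC+4).
Zara in UTC: 08:15-12:15, 14:30-15:30, 16:30-18:00 (add 2h to convert from UTC-2).
Jun in UTC: 08:15-09:30, 09:45-10:45, 15:45-16:30 (add 4h to convert from UTC-4).
Rosa: free for 12:15-13:00. Finn: free for 12:15-13:00. Ugo: not fully free for 12:15-13:00. Zara: not fully free for 12:15-13:00. Jun: not fully free for 12:15-13:00.

Jun, Ugo, Zara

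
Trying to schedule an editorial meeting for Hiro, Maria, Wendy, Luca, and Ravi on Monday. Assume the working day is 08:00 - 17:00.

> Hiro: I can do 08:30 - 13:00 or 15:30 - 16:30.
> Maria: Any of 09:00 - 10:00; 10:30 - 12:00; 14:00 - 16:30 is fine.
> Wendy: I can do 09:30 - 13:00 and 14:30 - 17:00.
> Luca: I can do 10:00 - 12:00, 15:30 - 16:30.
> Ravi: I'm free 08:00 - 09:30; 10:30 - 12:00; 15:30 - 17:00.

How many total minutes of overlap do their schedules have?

Hiro ∩ Maria: 09:00-10:00, 10:30-12:00, 15:30-16:30.
Hiro ∩ Maria ∩ Wendy: 09:30-10:00, 10:30-12:00, 15:30-16:30.
Hiro ∩ Maria ∩ Wendy ∩ Luca: 10:30-12:00, 15:30-16:30.
Hiro ∩ Maria ∩ Wendy ∩ Luca ∩ Ravi: 10:30-12:00, 15:30-16:30.
Summing the common windows: 90 + 60 = 150 minutes.

150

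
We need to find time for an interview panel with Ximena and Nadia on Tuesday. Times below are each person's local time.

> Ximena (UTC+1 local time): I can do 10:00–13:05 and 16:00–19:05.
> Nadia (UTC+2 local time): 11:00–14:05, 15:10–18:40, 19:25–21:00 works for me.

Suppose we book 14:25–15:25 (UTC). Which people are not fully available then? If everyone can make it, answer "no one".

Ximena in UTC: 09:00-12:05, 15:00-18:05 (subtract 1h to convert from UTC+1).
Nadia in UTC: 09:00-12:05, 13:10-16:40, 17:25-19:00 (subtract 2h to convert from UTC+2).
Ximena: not fully free for 14:25-15:25. Nadia: free for 14:25-15:25.

Ximena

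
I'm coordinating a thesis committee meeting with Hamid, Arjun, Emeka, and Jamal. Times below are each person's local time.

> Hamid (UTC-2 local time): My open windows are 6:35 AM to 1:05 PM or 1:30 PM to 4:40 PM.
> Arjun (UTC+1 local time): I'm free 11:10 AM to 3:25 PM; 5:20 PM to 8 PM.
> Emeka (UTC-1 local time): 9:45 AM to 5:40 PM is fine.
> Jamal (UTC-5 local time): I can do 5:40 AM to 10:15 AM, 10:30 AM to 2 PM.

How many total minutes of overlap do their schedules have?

360

Hamid in UTC: 08:35-15:05, 15:30-18:40 (add 2h to convert from UTC-2).
Arjun in UTC: 10:10-14:25, 16:20-19:00 (subtract 1h to convert from UTC+1).
Emeka in UTC: 10:45-18:40 (add 1h to convert from UTC-1).
Jamal in UTC: 10:40-15:15, 15:30-19:00 (add 5h to convert from UTC-5).
Hamid ∩ Arjun: 10:10-14:25, 16:20-18:40.
Hamid ∩ Arjun ∩ Emeka: 10:45-14:25, 16:20-18:40.
Hamid ∩ Arjun ∩ Emeka ∩ Jamal: 10:45-14:25, 16:20-18:40.
Summing the common windows: 220 + 140 = 360 minutes.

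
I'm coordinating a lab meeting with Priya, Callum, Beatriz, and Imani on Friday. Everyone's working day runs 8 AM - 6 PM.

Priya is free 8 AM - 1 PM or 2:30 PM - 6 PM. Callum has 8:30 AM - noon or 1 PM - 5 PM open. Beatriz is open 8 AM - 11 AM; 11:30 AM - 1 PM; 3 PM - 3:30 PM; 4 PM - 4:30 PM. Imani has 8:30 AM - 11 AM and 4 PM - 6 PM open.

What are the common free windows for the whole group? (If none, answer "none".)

08:30-11:00, 16:00-16:30

Priya ∩ Callum: 08:30-12:00, 14:30-17:00.
Priya ∩ Callum ∩ Beatriz: 08:30-11:00, 11:30-12:00, 15:00-15:30, 16:00-16:30.
Priya ∩ Callum ∩ Beatriz ∩ Imani: 08:30-11:00, 16:00-16:30.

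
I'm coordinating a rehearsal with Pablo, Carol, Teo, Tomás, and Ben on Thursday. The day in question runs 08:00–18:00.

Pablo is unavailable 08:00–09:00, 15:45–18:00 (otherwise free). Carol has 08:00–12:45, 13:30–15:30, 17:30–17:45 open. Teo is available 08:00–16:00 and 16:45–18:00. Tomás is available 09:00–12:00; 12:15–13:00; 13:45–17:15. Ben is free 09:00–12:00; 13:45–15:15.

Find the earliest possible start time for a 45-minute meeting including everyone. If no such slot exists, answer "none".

Pablo free: 09:00-15:45 (invert busy blocks within the working day).
Carol free: 08:00-12:45, 13:30-15:30, 17:30-17:45.
Teo free: 08:00-16:00, 16:45-18:00.
Tomás free: 09:00-12:00, 12:15-13:00, 13:45-17:15.
Ben free: 09:00-12:00, 13:45-15:15.
Pablo ∩ Carol: 09:00-12:45, 13:30-15:30.
Pablo ∩ Carol ∩ Teo: 09:00-12:45, 13:30-15:30.
Pablo ∩ Carol ∩ Teo ∩ Tomás: 09:00-12:00, 12:15-12:45, 13:45-15:30.
Pablo ∩ Carol ∩ Teo ∩ Tomás ∩ Ben: 09:00-12:00, 13:45-15:15.
The first common window of at least 45 minutes is 09:00-12:00, so the earliest start is 09:00.

09:00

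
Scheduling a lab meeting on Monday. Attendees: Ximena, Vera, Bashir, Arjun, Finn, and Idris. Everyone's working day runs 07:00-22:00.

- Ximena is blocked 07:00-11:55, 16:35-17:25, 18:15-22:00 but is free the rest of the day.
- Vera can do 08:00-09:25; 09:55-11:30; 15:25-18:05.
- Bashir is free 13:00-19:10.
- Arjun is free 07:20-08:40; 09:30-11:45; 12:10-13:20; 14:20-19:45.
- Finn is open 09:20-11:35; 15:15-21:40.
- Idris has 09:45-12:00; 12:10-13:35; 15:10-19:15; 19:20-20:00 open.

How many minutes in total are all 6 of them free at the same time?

110

Ximena free: 11:55-16:35, 17:25-18:15 (invert busy blocks within the working day).
Vera free: 08:00-09:25, 09:55-11:30, 15:25-18:05.
Bashir free: 13:00-19:10.
Arjun free: 07:20-08:40, 09:30-11:45, 12:10-13:20, 14:20-19:45.
Finn free: 09:20-11:35, 15:15-21:40.
Idris free: 09:45-12:00, 12:10-13:35, 15:10-19:15, 19:20-20:00.
Ximena ∩ Vera: 15:25-16:35, 17:25-18:05.
Ximena ∩ Vera ∩ Bashir: 15:25-16:35, 17:25-18:05.
Ximena ∩ Vera ∩ Bashir ∩ Arjun: 15:25-16:35, 17:25-18:05.
Ximena ∩ Vera ∩ Bashir ∩ Arjun ∩ Finn: 15:25-16:35, 17:25-18:05.
Ximena ∩ Vera ∩ Bashir ∩ Arjun ∩ Finn ∩ Idris: 15:25-16:35, 17:25-18:05.
Summing the common windows: 70 + 40 = 110 minutes.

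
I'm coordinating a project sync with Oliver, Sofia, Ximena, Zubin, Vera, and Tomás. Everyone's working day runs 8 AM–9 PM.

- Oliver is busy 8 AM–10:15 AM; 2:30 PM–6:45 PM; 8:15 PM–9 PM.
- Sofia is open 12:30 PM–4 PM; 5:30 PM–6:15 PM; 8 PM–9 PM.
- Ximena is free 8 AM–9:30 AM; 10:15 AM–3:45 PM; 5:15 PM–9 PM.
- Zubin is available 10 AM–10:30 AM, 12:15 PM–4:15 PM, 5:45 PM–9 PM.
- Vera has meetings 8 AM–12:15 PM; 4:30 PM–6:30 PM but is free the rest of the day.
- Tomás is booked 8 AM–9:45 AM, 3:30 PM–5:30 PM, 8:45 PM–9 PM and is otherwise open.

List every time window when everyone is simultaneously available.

Oliver free: 10:15-14:30, 18:45-20:15 (invert busy blocks within the working day).
Sofia free: 12:30-16:00, 17:30-18:15, 20:00-21:00.
Ximena free: 08:00-09:30, 10:15-15:45, 17:15-21:00.
Zubin free: 10:00-10:30, 12:15-16:15, 17:45-21:00.
Vera free: 12:15-16:30, 18:30-21:00 (invert busy blocks within the working day).
Tomás free: 09:45-15:30, 17:30-20:45 (invert busy blocks within the working day).
Oliver ∩ Sofia: 12:30-14:30, 20:00-20:15.
Oliver ∩ Sofia ∩ Ximena: 12:30-14:30, 20:00-20:15.
Oliver ∩ Sofia ∩ Ximena ∩ Zubin: 12:30-14:30, 20:00-20:15.
Oliver ∩ Sofia ∩ Ximena ∩ Zubin ∩ Vera: 12:30-14:30, 20:00-20:15.
Oliver ∩ Sofia ∩ Ximena ∩ Zubin ∩ Vera ∩ Tomás: 12:30-14:30, 20:00-20:15.

12:30-14:30, 20:00-20:15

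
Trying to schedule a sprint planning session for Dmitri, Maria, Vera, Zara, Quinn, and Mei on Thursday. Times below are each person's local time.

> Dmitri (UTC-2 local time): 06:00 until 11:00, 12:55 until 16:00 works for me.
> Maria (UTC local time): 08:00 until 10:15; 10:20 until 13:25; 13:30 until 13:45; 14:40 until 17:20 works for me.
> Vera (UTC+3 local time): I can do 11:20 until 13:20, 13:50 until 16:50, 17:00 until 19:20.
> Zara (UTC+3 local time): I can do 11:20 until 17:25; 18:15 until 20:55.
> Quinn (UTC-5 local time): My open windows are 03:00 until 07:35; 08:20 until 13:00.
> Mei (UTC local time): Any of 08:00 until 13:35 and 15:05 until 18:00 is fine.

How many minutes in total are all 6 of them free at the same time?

285

Dmitri in UTC: 08:00-13:00, 14:55-18:00 (add 2h to convert from UTC-2).
Maria in UTC: 08:00-10:15, 10:20-13:25, 13:30-13:45, 14:40-17:20.
Vera in UTC: 08:20-10:20, 10:50-13:50, 14:00-16:20 (subtract 3h to convert from UTC+3).
Zara in UTC: 08:20-14:25, 15:15-17:55 (subtract 3h to convert from UTC+3).
Quinn in UTC: 08:00-12:35, 13:20-18:00 (add 5h to convert from UTC-5).
Mei in UTC: 08:00-13:35, 15:05-18:00.
Dmitri ∩ Maria: 08:00-10:15, 10:20-13:00, 14:55-17:20.
Dmitri ∩ Maria ∩ Vera: 08:20-10:15, 10:50-13:00, 14:55-16:20.
Dmitri ∩ Maria ∩ Vera ∩ Zara: 08:20-10:15, 10:50-13:00, 15:15-16:20.
Dmitri ∩ Maria ∩ Vera ∩ Zara ∩ Quinn: 08:20-10:15, 10:50-12:35, 15:15-16:20.
Dmitri ∩ Maria ∩ Vera ∩ Zara ∩ Quinn ∩ Mei: 08:20-10:15, 10:50-12:35, 15:15-16:20.
So the common availability across everyone is 08:20-10:15, 10:50-12:35, 15:15-16:20.
Summing the common windows: 115 + 105 + 65 = 285 minutes.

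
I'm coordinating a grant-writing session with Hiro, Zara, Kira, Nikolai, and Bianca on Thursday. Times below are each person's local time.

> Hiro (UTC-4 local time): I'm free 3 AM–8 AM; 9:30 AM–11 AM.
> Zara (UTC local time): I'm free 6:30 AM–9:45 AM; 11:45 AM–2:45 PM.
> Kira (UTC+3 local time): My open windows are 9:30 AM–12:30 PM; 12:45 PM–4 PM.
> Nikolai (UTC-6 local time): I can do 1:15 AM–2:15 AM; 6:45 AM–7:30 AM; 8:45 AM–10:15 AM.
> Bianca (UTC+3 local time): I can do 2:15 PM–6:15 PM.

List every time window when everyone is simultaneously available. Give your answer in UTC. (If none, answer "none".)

none

Hiro in UTC: 07:00-12:00, 13:30-15:00 (add 4h to convert from UTC-4).
Zara in UTC: 06:30-09:45, 11:45-14:45.
Kira in UTC: 06:30-09:30, 09:45-13:00 (subtract 3h to convert from UTC+3).
Nikolai in UTC: 07:15-08:15, 12:45-13:30, 14:45-16:15 (add 6h to convert from UTC-6).
Bianca in UTC: 11:15-15:15 (subtract 3h to convert from UTC+3).
Hiro ∩ Zara: 07:00-09:45, 11:45-12:00, 13:30-14:45.
Hiro ∩ Zara ∩ Kira: 07:00-09:30, 11:45-12:00.
Hiro ∩ Zara ∩ Kira ∩ Nikolai: 07:15-08:15.
Hiro ∩ Zara ∩ Kira ∩ Nikolai ∩ Bianca: ∅.
There is no time when everyone is free.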